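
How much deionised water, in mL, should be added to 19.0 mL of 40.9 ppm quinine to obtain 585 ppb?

585 ppb = 0.585 ppm.
V₂ = C₁V₁/C₂ = 40.9 × 19.0 / 0.585 = 1328 mL.
Diluent to add = V₂ − V₁ = 1328 − 19.0 = 1310 mL.

1310 mL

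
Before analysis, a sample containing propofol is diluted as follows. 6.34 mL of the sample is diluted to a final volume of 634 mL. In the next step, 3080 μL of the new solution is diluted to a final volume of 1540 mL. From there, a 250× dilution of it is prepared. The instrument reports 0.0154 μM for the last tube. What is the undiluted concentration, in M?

0.193 M

Overall dilution factor = 100 × 500 × 250 = 1.25 × 10⁷.
Original = 0.0154 μM × 1.25 × 10⁷ = 1.93 × 10⁵ μM = 0.193 M.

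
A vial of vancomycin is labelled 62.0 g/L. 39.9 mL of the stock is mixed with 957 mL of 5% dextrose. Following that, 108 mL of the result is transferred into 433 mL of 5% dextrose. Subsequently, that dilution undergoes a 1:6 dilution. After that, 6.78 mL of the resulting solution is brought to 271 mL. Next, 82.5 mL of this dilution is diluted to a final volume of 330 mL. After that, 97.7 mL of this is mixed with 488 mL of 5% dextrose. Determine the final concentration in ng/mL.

86.1 ng/mL

Overall dilution factor = 24.98 × 5.009 × 6 × 39.97 × 4 × 5.995 = 7.20 × 10⁵.
62.0 g/L / 7.20 × 10⁵ = 8.61 × 10⁻⁵ g/L = 86.1 ng/mL.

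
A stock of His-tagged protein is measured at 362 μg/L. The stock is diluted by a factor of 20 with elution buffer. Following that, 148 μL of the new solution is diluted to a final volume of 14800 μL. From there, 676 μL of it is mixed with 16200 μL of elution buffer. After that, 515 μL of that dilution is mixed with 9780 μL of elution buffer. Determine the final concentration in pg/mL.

0.363 pg/mL

Overall dilution factor = 20 × 100 × 24.96 × 19.99 = 9.98 × 10⁵.
362 μg/L / 9.98 × 10⁵ = 3.63 × 10⁻⁴ μg/L = 0.363 pg/mL.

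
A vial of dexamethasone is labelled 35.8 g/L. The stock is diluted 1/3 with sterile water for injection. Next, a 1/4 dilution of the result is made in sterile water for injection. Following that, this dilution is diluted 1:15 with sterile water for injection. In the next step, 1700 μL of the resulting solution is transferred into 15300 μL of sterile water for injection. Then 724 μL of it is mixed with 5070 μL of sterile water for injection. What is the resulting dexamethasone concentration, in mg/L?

2.49 mg/L

Overall dilution factor = 3 × 4 × 15 × 10 × 8.003 = 1.44 × 10⁴.
35.8 g/L / 1.44 × 10⁴ = 2.49 × 10⁻³ g/L = 2.49 mg/L.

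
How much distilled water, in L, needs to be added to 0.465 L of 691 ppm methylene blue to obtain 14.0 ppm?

V₂ = C₁V₁/C₂ = 691 × 0.465 / 14.0 = 23.0 L.
Diluent to add = V₂ − V₁ = 23.0 − 0.465 = 22.5 L.

22.5 L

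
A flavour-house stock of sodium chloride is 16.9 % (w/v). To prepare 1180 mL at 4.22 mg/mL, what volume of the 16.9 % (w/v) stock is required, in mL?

29.5 mL

4.22 mg/mL = 0.422 % (w/v).
V₁ = C₂V₂/C₁ = 0.422 × 1180 / 16.9 = 29.5 mL.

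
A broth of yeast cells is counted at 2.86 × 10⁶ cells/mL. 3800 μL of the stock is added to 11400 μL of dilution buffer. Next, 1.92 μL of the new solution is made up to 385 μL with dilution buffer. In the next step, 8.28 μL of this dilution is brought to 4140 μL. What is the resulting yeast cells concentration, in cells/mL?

Overall dilution factor = 4 × 200.5 × 500 = 4.01 × 10⁵.
2.86 × 10⁶ cells/mL / 4.01 × 10⁵ = 7.13 cells/mL.

7.13 cells/mL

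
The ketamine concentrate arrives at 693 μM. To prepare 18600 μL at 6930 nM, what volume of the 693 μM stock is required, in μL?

186 μL

6930 nM = 6.93 μM.
V₁ = C₂V₂/C₁ = 6.93 × 18600 / 693 = 186 μL.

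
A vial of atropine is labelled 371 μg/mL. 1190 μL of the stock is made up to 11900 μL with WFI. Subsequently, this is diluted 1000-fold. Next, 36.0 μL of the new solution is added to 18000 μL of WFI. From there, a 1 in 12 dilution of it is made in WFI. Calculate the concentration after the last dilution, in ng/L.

Overall dilution factor = 10 × 1000 × 501 × 12 = 6.01 × 10⁷.
371 μg/mL / 6.01 × 10⁷ = 6.17 × 10⁻⁶ μg/mL = 6.17 ng/L.

6.17 ng/L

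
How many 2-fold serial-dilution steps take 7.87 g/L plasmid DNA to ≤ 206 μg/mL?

Need 2ⁿ ≥ 38.2, so n ≥ log(38.2)/log(2) = 5.26.
Minimum whole steps: n = 6.

6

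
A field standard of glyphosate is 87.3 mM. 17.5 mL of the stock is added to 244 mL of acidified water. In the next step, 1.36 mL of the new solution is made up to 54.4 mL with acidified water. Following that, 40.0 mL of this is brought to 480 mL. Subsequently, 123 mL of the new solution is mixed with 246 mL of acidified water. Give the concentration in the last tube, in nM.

Overall dilution factor = 14.94 × 40 × 12 × 3 = 2.15 × 10⁴.
87.3 mM / 2.15 × 10⁴ = 4.06 × 10⁻³ mM = 4060 nM.

4060 nM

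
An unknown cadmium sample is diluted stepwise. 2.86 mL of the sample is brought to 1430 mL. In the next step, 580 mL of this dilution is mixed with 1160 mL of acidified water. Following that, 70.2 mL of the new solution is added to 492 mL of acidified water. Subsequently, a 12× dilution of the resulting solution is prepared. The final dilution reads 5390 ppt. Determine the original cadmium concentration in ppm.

Overall dilution factor = 500 × 3 × 8.009 × 12 = 1.44 × 10⁵.
Original = 5390 ppt × 1.44 × 10⁵ = 7.77 × 10⁸ ppt = 777 ppm.

777 ppm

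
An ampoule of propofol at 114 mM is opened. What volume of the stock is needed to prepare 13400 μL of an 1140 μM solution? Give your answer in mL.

1140 μM = 1.14 mM.
V₁ = C₂V₂/C₁ = 1.14 × 13400 / 114 = 134 μL = 0.134 mL.

0.134 mL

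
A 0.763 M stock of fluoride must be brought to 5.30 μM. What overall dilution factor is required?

Factor = C₀/C_target = 0.763 M / 5.30 μM = 1.44 × 10⁵.

1.44 × 10⁵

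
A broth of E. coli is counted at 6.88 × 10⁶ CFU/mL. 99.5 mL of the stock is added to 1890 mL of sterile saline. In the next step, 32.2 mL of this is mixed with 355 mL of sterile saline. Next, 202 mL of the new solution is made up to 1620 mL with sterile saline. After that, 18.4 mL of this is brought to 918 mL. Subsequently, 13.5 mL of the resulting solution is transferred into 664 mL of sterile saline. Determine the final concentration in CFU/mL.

Overall dilution factor = 19.99 × 12.02 × 8.020 × 49.89 × 50.19 = 4.83 × 10⁶.
6.88 × 10⁶ CFU/mL / 4.83 × 10⁶ = 1.43 CFU/mL.

1.43 CFU/mL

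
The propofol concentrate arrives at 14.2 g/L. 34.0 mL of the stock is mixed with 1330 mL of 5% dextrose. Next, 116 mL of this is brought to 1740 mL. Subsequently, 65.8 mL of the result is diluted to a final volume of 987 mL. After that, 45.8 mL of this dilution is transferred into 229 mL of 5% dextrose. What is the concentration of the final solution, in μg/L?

Overall dilution factor = 40.12 × 15 × 15 × 6 = 5.42 × 10⁴.
14.2 g/L / 5.42 × 10⁴ = 2.62 × 10⁻⁴ g/L = 262 μg/L.

262 μg/L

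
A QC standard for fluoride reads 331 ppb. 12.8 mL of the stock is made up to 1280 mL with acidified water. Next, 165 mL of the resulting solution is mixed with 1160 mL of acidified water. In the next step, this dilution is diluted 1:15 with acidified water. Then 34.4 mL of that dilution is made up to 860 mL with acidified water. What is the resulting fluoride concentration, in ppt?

Overall dilution factor = 100 × 8.030 × 15 × 25 = 3.01 × 10⁵.
331 ppb / 3.01 × 10⁵ = 1.10 × 10⁻³ ppb = 1.10 ppt.

1.10 ppt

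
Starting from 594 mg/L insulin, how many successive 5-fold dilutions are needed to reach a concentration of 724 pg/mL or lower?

Need 5ⁿ ≥ 8.20 × 10⁵, so n ≥ log(8.20 × 10⁵)/log(5) = 8.46.
Minimum whole steps: n = 9.

9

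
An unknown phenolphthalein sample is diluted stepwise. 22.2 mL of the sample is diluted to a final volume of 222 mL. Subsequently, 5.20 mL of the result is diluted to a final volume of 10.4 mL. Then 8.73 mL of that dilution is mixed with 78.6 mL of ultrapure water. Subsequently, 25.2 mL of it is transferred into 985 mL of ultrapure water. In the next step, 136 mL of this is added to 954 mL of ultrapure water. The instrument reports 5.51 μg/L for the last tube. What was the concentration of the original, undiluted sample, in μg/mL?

Overall dilution factor = 10 × 2 × 10.00 × 40.09 × 8.015 = 6.43 × 10⁴.
Original = 5.51 μg/L × 6.43 × 10⁴ = 3.54 × 10⁵ μg/L = 354 μg/mL.

354 μg/mL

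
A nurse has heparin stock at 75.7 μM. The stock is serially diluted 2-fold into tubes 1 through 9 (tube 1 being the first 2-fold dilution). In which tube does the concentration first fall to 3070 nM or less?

tube 5

Tube n has concentration 75.7 μM / 2ⁿ.
Need 2ⁿ ≥ 75.7 μM / 3070 nM = 24.7, so n ≥ 4.62.
First such tube: n = 5.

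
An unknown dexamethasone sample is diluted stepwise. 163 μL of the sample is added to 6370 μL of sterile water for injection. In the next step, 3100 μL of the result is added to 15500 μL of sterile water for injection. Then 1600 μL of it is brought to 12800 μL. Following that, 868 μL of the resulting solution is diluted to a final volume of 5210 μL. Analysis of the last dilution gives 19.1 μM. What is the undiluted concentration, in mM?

221 mM

Overall dilution factor = 40.08 × 6 × 8 × 6.002 = 1.15 × 10⁴.
Original = 19.1 μM × 1.15 × 10⁴ = 2.21 × 10⁵ μM = 221 mM.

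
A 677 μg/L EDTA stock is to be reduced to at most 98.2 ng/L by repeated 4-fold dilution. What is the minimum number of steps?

Need 4ⁿ ≥ 6894, so n ≥ log(6894)/log(4) = 6.38.
Minimum whole steps: n = 7.

7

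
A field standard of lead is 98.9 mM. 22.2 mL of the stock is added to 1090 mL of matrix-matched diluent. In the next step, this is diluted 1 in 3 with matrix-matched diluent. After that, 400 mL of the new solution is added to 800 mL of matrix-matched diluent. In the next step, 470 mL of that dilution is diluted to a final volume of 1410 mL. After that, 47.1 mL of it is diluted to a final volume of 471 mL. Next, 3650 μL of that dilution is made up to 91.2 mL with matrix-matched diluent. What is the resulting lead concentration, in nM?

Overall dilution factor = 50.10 × 3 × 3 × 3 × 10 × 24.99 = 3.38 × 10⁵.
98.9 mM / 3.38 × 10⁵ = 2.93 × 10⁻⁴ mM = 293 nM.

293 nM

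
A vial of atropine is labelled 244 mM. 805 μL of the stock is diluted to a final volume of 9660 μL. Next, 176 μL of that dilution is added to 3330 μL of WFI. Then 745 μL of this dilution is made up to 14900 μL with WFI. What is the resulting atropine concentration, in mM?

0.0510 mM

Overall dilution factor = 12 × 19.92 × 20 = 4781.
244 mM / 4781 = 0.0510 mM.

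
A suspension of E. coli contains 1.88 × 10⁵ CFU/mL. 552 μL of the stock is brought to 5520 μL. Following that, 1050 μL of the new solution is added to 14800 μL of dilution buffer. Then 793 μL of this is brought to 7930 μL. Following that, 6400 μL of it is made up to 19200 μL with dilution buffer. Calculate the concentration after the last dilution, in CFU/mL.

41.5 CFU/mL

Overall dilution factor = 10 × 15.10 × 10 × 3 = 4529.
1.88 × 10⁵ CFU/mL / 4529 = 41.5 CFU/mL.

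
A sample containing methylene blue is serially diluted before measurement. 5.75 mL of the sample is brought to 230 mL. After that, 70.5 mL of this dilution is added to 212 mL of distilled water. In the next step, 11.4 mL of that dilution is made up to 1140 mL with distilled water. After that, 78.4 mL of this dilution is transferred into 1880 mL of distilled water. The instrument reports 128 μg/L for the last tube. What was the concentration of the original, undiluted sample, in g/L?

Overall dilution factor = 40 × 4.007 × 100 × 24.98 = 4.00 × 10⁵.
Original = 128 μg/L × 4.00 × 10⁵ = 5.12 × 10⁷ μg/L = 51.2 g/L.

51.2 g/L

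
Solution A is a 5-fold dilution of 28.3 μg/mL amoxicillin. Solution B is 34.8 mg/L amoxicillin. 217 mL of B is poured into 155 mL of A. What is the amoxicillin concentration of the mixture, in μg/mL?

22.7 μg/mL

C_A = 28.3 μg/mL / 5 = 5.66 μg/mL.
C_B = 34.8 mg/L = 34.8 μg/mL.
C_mix = (C_A·V_A + C_B·V_B)/(V_A + V_B) = (5.66×155 + 34.8×217) / 372.0 = 22.7 μg/mL.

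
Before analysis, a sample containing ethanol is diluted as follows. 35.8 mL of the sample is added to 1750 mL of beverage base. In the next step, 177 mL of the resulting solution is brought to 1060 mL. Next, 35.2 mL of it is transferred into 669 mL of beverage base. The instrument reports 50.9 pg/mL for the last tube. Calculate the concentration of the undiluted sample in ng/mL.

304 ng/mL

Overall dilution factor = 49.88 × 5.989 × 20.01 = 5976.
Original = 50.9 pg/mL × 5976 = 3.04 × 10⁵ pg/mL = 304 ng/mL.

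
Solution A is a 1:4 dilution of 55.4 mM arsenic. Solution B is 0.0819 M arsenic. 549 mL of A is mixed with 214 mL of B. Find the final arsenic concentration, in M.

0.0329 M

C_A = 55.4 mM / 4 = 13.8 mM.
C_B = 0.0819 M = 81.9 mM.
C_mix = (C_A·V_A + C_B·V_B)/(V_A + V_B) = (13.8×549 + 81.9×214) / 763.0 = 32.9 mM = 0.0329 M.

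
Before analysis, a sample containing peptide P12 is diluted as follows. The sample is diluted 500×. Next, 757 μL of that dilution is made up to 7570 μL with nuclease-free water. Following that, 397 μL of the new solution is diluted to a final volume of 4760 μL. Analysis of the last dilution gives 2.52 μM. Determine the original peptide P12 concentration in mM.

151 mM

Overall dilution factor = 500 × 10 × 11.99 = 5.99 × 10⁴.
Original = 2.52 μM × 5.99 × 10⁴ = 1.51 × 10⁵ μM = 151 mM.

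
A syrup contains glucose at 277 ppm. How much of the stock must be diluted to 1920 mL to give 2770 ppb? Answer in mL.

2770 ppb = 2.77 ppm.
V₁ = C₂V₂/C₁ = 2.77 × 1920 / 277 = 19.2 mL.

19.2 mL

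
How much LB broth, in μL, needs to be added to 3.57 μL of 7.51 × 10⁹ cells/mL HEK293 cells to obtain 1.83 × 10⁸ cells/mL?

V₂ = C₁V₁/C₂ = 7.51 × 10⁹ × 3.57 / 1.83 × 10⁸ = 147 μL.
Diluent to add = V₂ − V₁ = 147 − 3.57 = 143 μL.

143 μL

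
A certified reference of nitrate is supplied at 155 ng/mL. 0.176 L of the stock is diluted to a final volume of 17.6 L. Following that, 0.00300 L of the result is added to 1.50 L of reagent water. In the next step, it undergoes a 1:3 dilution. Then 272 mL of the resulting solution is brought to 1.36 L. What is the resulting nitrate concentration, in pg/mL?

0.206 pg/mL

Overall dilution factor = 100 × 501 × 3 × 5 = 7.51 × 10⁵.
155 ng/mL / 7.51 × 10⁵ = 2.06 × 10⁻⁴ ng/mL = 0.206 pg/mL.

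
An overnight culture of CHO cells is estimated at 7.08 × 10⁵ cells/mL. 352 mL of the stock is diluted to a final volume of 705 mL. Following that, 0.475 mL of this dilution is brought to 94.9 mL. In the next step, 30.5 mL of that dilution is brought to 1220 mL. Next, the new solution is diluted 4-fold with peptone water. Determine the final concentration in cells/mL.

Overall dilution factor = 2.003 × 199.8 × 40 × 4 = 6.40 × 10⁴.
7.08 × 10⁵ cells/mL / 6.40 × 10⁴ = 11.1 cells/mL.

11.1 cells/mL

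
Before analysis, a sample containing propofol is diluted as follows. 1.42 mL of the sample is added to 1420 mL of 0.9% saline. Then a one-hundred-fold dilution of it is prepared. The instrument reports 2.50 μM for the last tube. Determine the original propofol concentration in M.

Overall dilution factor = 1001 × 100 = 1.00 × 10⁵.
Original = 2.50 μM × 1.00 × 10⁵ = 2.50 × 10⁵ μM = 0.250 M.

0.250 M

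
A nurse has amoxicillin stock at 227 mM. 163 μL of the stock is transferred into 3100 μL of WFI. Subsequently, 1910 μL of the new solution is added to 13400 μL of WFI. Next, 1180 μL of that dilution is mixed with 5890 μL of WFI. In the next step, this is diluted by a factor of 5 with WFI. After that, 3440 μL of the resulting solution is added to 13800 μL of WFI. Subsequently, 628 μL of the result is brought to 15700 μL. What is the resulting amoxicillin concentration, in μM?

Overall dilution factor = 20.02 × 8.016 × 5.992 × 5 × 5.012 × 25 = 6.02 × 10⁵.
227 mM / 6.02 × 10⁵ = 3.77 × 10⁻⁴ mM = 0.377 μM.

0.377 μM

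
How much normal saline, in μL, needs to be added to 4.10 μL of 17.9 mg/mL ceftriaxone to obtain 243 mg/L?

298 μL

243 mg/L = 0.243 mg/mL.
V₂ = C₁V₁/C₂ = 17.9 × 4.10 / 0.243 = 302 μL.
Diluent to add = V₂ − V₁ = 302 − 4.10 = 298 μL.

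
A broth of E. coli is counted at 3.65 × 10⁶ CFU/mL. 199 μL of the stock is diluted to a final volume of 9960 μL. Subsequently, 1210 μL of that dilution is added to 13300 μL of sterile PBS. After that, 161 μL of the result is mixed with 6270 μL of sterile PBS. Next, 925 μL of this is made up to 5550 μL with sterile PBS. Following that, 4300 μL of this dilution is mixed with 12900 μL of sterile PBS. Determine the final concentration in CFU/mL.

6.34 CFU/mL

Overall dilution factor = 50.05 × 11.99 × 39.94 × 6 × 4 = 5.75 × 10⁵.
3.65 × 10⁶ CFU/mL / 5.75 × 10⁵ = 6.34 CFU/mL.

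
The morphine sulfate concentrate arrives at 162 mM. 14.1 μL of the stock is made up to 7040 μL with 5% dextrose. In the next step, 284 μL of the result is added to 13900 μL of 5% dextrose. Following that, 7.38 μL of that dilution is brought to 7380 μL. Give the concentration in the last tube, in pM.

6500 pM

Overall dilution factor = 499.3 × 49.94 × 1000 = 2.49 × 10⁷.
162 mM / 2.49 × 10⁷ = 6.50 × 10⁻⁶ mM = 6500 pM.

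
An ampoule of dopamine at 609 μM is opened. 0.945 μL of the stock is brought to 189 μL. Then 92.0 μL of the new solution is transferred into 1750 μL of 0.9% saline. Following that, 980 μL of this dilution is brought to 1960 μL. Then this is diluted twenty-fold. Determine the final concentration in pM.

Overall dilution factor = 200 × 20.02 × 2 × 20 = 1.60 × 10⁵.
609 μM / 1.60 × 10⁵ = 3.80 × 10⁻³ μM = 3800 pM.

3800 pM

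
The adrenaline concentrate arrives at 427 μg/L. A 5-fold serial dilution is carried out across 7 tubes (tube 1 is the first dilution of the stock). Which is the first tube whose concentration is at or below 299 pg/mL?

tube 5

Tube n has concentration 427 μg/L / 5ⁿ.
Need 5ⁿ ≥ 427 μg/L / 299 pg/mL = 1428, so n ≥ 4.51.
First such tube: n = 5.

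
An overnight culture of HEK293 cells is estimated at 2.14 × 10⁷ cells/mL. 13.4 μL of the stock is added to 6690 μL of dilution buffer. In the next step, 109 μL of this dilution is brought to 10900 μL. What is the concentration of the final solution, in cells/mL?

428 cells/mL

Overall dilution factor = 500.3 × 100 = 5.00 × 10⁴.
2.14 × 10⁷ cells/mL / 5.00 × 10⁴ = 428 cells/mL.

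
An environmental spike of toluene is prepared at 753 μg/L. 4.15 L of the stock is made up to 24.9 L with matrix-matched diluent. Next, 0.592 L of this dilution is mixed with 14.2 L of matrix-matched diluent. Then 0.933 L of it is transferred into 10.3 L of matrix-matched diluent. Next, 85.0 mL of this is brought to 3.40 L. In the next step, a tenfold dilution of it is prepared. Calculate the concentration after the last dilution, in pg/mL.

Overall dilution factor = 6 × 24.99 × 12.04 × 40 × 10 = 7.22 × 10⁵.
753 μg/L / 7.22 × 10⁵ = 1.04 × 10⁻³ μg/L = 1.04 pg/mL.

1.04 pg/mL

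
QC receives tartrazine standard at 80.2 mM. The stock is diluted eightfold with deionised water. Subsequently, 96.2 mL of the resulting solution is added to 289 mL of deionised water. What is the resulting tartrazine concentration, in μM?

Overall dilution factor = 8 × 4.004 = 32.0.
80.2 mM / 32.0 = 2.50 mM = 2500 μM.

2500 μM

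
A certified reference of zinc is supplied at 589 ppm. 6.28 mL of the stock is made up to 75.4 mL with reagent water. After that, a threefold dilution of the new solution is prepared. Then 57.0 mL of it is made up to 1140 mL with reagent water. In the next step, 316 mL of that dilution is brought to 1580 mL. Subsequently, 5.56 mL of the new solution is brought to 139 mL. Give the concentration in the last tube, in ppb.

6.54 ppb

Overall dilution factor = 12.01 × 3 × 20 × 5 × 25 = 9.00 × 10⁴.
589 ppm / 9.00 × 10⁴ = 6.54 × 10⁻³ ppm = 6.54 ppb.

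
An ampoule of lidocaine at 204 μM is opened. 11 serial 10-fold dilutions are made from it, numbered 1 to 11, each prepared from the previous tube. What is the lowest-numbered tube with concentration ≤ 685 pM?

Tube n has concentration 204 μM / 10ⁿ.
Need 10ⁿ ≥ 204 μM / 685 pM = 2.98 × 10⁵, so n ≥ 5.47.
First such tube: n = 6.

tube 6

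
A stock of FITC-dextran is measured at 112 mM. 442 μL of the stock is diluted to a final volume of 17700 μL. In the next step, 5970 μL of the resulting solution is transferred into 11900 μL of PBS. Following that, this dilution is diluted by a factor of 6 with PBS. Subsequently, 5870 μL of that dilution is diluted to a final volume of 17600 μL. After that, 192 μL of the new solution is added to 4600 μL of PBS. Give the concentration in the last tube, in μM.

2.08 μM

Overall dilution factor = 40.05 × 2.993 × 6 × 2.998 × 24.96 = 5.38 × 10⁴.
112 mM / 5.38 × 10⁴ = 2.08 × 10⁻³ mM = 2.08 μM.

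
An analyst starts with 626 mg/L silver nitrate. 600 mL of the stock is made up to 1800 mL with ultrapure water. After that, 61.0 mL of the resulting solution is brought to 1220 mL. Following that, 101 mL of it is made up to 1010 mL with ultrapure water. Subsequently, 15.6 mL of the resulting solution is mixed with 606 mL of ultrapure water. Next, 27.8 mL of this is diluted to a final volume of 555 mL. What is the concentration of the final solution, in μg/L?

Overall dilution factor = 3 × 20 × 10 × 39.85 × 19.96 = 4.77 × 10⁵.
626 mg/L / 4.77 × 10⁵ = 1.31 × 10⁻³ mg/L = 1.31 μg/L.

1.31 μg/L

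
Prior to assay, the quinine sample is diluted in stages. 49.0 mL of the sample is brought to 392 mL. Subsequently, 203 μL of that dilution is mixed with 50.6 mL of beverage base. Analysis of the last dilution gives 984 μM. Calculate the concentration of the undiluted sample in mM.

1970 mM

Overall dilution factor = 8 × 250.3 = 2002.
Original = 984 μM × 2002 = 1.97 × 10⁶ μM = 1970 mM.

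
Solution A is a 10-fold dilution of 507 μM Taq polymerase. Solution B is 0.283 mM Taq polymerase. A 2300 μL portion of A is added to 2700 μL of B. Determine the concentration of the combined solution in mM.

C_A = 507 μM / 10 = 50.7 μM.
C_B = 0.283 mM = 283 μM.
C_mix = (C_A·V_A + C_B·V_B)/(V_A + V_B) = (50.7×2300 + 283×2700) / 5000 = 176 μM = 0.176 mM.

0.176 mM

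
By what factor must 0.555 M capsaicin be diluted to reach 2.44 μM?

2.27 × 10⁵

Factor = C₀/C_target = 0.555 M / 2.44 μM = 2.27 × 10⁵.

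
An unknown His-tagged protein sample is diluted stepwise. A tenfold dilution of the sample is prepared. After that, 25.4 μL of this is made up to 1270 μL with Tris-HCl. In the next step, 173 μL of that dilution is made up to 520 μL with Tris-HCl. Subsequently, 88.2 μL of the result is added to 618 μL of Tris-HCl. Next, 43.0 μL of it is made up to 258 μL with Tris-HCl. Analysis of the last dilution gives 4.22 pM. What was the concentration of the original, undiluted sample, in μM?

Overall dilution factor = 10 × 50 × 3.006 × 8.007 × 6 = 7.22 × 10⁴.
Original = 4.22 pM × 7.22 × 10⁴ = 3.05 × 10⁵ pM = 0.305 μM.

0.305 μM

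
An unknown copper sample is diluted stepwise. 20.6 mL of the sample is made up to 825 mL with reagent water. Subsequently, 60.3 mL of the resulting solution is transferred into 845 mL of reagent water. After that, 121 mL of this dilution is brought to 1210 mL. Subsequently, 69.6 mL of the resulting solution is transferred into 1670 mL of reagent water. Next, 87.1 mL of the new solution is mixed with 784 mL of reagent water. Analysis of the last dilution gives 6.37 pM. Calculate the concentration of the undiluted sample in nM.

Overall dilution factor = 40.05 × 15.01 × 10 × 24.99 × 10.00 = 1.50 × 10⁶.
Original = 6.37 pM × 1.50 × 10⁶ = 9.57 × 10⁶ pM = 9570 nM.

9570 nM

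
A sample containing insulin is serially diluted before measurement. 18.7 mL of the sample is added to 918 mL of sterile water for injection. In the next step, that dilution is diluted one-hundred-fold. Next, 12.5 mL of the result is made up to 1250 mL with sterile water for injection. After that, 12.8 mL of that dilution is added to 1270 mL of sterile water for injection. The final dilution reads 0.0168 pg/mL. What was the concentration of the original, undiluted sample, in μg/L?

Overall dilution factor = 50.09 × 100 × 100 × 100.2 = 5.02 × 10⁷.
Original = 0.0168 pg/mL × 5.02 × 10⁷ = 8.43 × 10⁵ pg/mL = 843 μg/L.

843 μg/L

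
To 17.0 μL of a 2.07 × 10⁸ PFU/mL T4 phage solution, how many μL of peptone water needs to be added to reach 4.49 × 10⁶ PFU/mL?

767 μL

V₂ = C₁V₁/C₂ = 2.07 × 10⁸ × 17.0 / 4.49 × 10⁶ = 784 μL.
Diluent to add = V₂ − V₁ = 784 − 17.0 = 767 μL.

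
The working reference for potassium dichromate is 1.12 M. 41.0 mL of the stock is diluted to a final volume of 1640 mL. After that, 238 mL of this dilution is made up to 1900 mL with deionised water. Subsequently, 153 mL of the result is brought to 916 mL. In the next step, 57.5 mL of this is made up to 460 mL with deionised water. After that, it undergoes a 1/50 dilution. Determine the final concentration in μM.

Overall dilution factor = 40 × 7.983 × 5.987 × 8 × 50 = 7.65 × 10⁵.
1.12 M / 7.65 × 10⁵ = 1.46 × 10⁻⁶ M = 1.46 μM.

1.46 μM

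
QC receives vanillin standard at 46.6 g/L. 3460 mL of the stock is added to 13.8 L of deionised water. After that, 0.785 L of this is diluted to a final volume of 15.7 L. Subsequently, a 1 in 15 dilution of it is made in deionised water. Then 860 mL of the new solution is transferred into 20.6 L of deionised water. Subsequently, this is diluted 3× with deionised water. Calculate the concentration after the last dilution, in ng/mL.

Overall dilution factor = 4.988 × 20 × 15 × 24.95 × 3 = 1.12 × 10⁵.
46.6 g/L / 1.12 × 10⁵ = 4.16 × 10⁻⁴ g/L = 416 ng/mL.

416 ng/mL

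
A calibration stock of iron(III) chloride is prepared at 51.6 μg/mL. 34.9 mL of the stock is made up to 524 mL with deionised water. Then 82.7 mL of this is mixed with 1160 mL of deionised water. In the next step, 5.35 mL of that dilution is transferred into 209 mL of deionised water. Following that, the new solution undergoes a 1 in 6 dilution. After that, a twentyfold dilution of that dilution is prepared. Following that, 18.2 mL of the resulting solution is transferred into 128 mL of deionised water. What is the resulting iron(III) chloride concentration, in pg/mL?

Overall dilution factor = 15.01 × 15.03 × 40.07 × 6 × 20 × 8.033 = 8.71 × 10⁶.
51.6 μg/mL / 8.71 × 10⁶ = 5.92 × 10⁻⁶ μg/mL = 5.92 pg/mL.

5.92 pg/mL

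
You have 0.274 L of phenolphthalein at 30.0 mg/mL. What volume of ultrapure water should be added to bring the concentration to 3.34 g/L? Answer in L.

3.34 g/L = 3.34 mg/mL.
V₂ = C₁V₁/C₂ = 30.0 × 0.274 / 3.34 = 2.46 L.
Diluent to add = V₂ − V₁ = 2.46 − 0.274 = 2.19 L.

2.19 L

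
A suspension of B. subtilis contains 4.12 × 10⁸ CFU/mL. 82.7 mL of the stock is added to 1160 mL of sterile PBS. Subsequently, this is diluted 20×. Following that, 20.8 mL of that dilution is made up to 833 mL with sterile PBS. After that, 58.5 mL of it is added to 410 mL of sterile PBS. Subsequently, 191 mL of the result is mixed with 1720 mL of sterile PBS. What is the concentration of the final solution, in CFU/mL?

Overall dilution factor = 15.03 × 20 × 40.05 × 8.009 × 10.01 = 9.64 × 10⁵.
4.12 × 10⁸ CFU/mL / 9.64 × 10⁵ = 427 CFU/mL.

427 CFU/mL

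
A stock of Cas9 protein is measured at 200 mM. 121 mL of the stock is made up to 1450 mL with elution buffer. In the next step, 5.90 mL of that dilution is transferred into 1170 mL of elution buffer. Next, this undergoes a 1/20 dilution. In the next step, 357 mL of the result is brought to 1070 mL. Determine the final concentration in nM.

1400 nM

Overall dilution factor = 11.98 × 199.3 × 20 × 2.997 = 1.43 × 10⁵.
200 mM / 1.43 × 10⁵ = 1.40 × 10⁻³ mM = 1400 nM.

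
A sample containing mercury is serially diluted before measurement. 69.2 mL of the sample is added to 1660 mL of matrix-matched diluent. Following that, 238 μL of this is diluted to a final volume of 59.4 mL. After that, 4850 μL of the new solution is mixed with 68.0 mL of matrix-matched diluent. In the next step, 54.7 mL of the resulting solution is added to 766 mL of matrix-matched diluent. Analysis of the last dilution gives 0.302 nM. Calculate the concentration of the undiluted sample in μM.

424 μM

Overall dilution factor = 24.99 × 249.6 × 15.02 × 15.00 = 1.41 × 10⁶.
Original = 0.302 nM × 1.41 × 10⁶ = 4.24 × 10⁵ nM = 424 μM.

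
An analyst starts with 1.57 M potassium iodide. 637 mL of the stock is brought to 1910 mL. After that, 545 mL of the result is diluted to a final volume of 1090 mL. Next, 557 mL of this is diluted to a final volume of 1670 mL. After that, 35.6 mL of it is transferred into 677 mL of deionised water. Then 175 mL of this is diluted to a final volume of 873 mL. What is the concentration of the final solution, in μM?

Overall dilution factor = 2.998 × 2 × 2.998 × 20.02 × 4.989 = 1795.
1.57 M / 1795 = 8.74 × 10⁻⁴ M = 874 μM.

874 μM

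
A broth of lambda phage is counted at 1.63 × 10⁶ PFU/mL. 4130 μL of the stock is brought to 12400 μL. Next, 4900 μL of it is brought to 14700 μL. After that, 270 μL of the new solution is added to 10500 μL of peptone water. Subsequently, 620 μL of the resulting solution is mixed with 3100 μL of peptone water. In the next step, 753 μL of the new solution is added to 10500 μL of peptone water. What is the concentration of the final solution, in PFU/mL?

Overall dilution factor = 3.002 × 3 × 39.89 × 6 × 14.94 = 3.22 × 10⁴.
1.63 × 10⁶ PFU/mL / 3.22 × 10⁴ = 50.6 PFU/mL.

50.6 PFU/mL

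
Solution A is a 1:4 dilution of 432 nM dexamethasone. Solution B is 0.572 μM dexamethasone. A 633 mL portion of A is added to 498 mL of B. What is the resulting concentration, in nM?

C_A = 432 nM / 4 = 108 nM.
C_B = 0.572 μM = 572 nM.
C_mix = (C_A·V_A + C_B·V_B)/(V_A + V_B) = (108×633 + 572×498) / 1131 = 312 nM.

312 nM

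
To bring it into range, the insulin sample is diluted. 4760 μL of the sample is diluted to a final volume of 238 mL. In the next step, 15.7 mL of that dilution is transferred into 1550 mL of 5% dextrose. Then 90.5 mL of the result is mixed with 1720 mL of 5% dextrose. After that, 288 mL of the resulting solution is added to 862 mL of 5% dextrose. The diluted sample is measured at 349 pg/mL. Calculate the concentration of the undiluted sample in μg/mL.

Overall dilution factor = 50 × 99.73 × 20.01 × 3.993 = 3.98 × 10⁵.
Original = 349 pg/mL × 3.98 × 10⁵ = 1.39 × 10⁸ pg/mL = 139 μg/mL.

139 μg/mL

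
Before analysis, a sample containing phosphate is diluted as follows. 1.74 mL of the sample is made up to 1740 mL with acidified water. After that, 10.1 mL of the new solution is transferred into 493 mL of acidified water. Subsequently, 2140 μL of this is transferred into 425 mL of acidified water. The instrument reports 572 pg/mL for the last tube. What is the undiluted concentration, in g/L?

Overall dilution factor = 1000 × 49.81 × 199.6 = 9.94 × 10⁶.
Original = 572 pg/mL × 9.94 × 10⁶ = 5.69 × 10⁹ pg/mL = 5.69 g/L.

5.69 g/L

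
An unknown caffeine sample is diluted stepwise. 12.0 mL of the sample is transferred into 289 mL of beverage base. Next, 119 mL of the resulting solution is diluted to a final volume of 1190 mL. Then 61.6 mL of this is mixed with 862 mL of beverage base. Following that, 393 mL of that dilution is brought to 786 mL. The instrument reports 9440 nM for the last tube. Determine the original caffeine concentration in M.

0.0710 M

Overall dilution factor = 25.08 × 10 × 14.99 × 2 = 7522.
Original = 9440 nM × 7522 = 7.10 × 10⁷ nM = 0.0710 M.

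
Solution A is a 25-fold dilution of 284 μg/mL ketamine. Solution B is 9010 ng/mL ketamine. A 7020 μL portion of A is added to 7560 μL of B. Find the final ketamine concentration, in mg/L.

C_A = 284 μg/mL / 25 = 11.4 μg/mL.
C_B = 9010 ng/mL = 9.01 μg/mL.
C_mix = (C_A·V_A + C_B·V_B)/(V_A + V_B) = (11.4×7020 + 9.01×7560) / 14580 = 10.1 μg/mL = 10.1 mg/L.

10.1 mg/L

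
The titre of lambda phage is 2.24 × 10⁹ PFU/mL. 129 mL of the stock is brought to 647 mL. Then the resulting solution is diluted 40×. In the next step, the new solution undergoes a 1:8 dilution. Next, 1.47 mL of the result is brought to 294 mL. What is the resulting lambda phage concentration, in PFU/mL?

6980 PFU/mL

Overall dilution factor = 5.016 × 40 × 8 × 200 = 3.21 × 10⁵.
2.24 × 10⁹ PFU/mL / 3.21 × 10⁵ = 6980 PFU/mL.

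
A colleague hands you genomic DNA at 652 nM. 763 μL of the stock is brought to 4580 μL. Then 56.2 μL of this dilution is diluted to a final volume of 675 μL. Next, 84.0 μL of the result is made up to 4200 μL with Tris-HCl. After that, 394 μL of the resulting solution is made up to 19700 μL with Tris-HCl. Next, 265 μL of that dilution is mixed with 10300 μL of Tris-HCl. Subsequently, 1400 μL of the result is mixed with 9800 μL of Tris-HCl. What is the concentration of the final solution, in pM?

0.0113 pM

Overall dilution factor = 6.003 × 12.01 × 50 × 50 × 39.87 × 8 = 5.75 × 10⁷.
652 nM / 5.75 × 10⁷ = 1.13 × 10⁻⁵ nM = 0.0113 pM.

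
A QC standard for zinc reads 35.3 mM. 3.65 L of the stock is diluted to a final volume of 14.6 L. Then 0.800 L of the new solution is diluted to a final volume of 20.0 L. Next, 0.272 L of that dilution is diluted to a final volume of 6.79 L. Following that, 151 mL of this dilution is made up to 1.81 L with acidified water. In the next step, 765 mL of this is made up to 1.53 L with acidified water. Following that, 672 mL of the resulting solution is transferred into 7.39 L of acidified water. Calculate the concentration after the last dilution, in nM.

Overall dilution factor = 4 × 25 × 24.96 × 11.99 × 2 × 12.00 = 7.18 × 10⁵.
35.3 mM / 7.18 × 10⁵ = 4.92 × 10⁻⁵ mM = 49.2 nM.

49.2 nM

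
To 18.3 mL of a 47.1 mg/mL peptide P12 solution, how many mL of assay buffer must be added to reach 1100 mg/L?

1100 mg/L = 1.10 mg/mL.
V₂ = C₁V₁/C₂ = 47.1 × 18.3 / 1.10 = 784 mL.
Diluent to add = V₂ − V₁ = 784 − 18.3 = 765 mL.

765 mL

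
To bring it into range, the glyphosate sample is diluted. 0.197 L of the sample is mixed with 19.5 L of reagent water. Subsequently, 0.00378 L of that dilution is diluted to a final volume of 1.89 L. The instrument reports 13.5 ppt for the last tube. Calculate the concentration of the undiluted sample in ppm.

Overall dilution factor = 99.98 × 500 = 5.00 × 10⁴.
Original = 13.5 ppt × 5.00 × 10⁴ = 6.75 × 10⁵ ppt = 0.675 ppm.

0.675 ppm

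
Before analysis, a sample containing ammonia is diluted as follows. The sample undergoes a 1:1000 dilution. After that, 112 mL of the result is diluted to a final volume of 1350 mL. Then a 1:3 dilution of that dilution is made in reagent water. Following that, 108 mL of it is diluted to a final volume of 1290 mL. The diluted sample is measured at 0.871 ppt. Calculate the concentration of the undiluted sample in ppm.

Overall dilution factor = 1000 × 12.05 × 3 × 11.94 = 4.32 × 10⁵.
Original = 0.871 ppt × 4.32 × 10⁵ = 3.76 × 10⁵ ppt = 0.376 ppm.

0.376 ppm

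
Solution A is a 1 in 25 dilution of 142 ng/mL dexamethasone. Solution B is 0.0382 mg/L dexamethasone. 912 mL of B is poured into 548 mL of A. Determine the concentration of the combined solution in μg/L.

C_A = 142 ng/mL / 25 = 5.68 ng/mL.
C_B = 0.0382 mg/L = 38.2 ng/mL.
C_mix = (C_A·V_A + C_B·V_B)/(V_A + V_B) = (5.68×548 + 38.2×912) / 1460 = 26.0 ng/mL = 26.0 μg/L.

26.0 μg/L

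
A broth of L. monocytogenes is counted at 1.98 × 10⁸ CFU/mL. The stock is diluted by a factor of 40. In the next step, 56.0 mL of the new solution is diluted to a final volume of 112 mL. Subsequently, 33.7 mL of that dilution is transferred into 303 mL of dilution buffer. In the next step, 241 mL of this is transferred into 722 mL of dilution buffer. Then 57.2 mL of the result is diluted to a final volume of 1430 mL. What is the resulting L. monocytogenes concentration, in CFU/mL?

2480 CFU/mL

Overall dilution factor = 40 × 2 × 9.991 × 3.996 × 25 = 7.98 × 10⁴.
1.98 × 10⁸ CFU/mL / 7.98 × 10⁴ = 2480 CFU/mL.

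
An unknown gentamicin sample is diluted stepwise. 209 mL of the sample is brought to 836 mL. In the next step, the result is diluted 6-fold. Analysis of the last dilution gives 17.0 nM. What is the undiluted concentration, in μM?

Overall dilution factor = 4 × 6 = 24.0.
Original = 17.0 nM × 24.0 = 408 nM = 0.408 μM.

0.408 μM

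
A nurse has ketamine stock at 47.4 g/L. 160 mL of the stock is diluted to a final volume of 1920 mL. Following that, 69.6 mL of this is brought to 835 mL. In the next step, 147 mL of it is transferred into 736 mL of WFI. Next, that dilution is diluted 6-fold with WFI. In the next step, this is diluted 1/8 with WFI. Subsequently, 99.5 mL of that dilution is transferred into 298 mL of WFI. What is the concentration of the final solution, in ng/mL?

286 ng/mL

Overall dilution factor = 12 × 12.00 × 6.007 × 6 × 8 × 3.995 = 1.66 × 10⁵.
47.4 g/L / 1.66 × 10⁵ = 2.86 × 10⁻⁴ g/L = 286 ng/mL.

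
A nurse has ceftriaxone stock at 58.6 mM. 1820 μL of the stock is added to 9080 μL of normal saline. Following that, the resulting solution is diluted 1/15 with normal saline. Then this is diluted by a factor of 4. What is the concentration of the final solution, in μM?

Overall dilution factor = 5.989 × 15 × 4 = 359.
58.6 mM / 359 = 0.163 mM = 163 μM.

163 μM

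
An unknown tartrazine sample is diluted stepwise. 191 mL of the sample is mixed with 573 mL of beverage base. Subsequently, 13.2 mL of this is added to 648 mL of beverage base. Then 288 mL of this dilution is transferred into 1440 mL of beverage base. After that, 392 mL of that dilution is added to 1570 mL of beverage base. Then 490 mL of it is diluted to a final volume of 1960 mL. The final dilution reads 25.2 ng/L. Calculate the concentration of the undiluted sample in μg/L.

Overall dilution factor = 4 × 50.09 × 6 × 5.005 × 4 = 2.41 × 10⁴.
Original = 25.2 ng/L × 2.41 × 10⁴ = 6.07 × 10⁵ ng/L = 607 μg/L.

607 μg/L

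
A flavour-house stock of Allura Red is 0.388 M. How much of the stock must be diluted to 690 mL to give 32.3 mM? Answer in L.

0.0574 L

32.3 mM = 0.0323 M.
V₁ = C₂V₂/C₁ = 0.0323 × 690 / 0.388 = 57.4 mL = 0.0574 L.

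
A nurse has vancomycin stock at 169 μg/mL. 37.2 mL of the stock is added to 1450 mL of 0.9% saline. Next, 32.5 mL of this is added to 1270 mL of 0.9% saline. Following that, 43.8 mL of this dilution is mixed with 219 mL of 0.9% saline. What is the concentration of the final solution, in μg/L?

Overall dilution factor = 39.98 × 40.08 × 6 = 9613.
169 μg/mL / 9613 = 0.0176 μg/mL = 17.6 μg/L.

17.6 μg/L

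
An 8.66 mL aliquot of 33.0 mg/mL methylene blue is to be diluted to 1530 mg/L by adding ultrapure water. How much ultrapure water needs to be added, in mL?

1530 mg/L = 1.53 mg/mL.
V₂ = C₁V₁/C₂ = 33.0 × 8.66 / 1.53 = 187 mL.
Diluent to add = V₂ − V₁ = 187 − 8.66 = 178 mL.

178 mL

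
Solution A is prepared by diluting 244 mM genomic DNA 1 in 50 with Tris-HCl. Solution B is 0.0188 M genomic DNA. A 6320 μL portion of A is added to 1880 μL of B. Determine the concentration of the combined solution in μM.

C_A = 244 mM / 50 = 4.88 mM.
C_B = 0.0188 M = 18.8 mM.
C_mix = (C_A·V_A + C_B·V_B)/(V_A + V_B) = (4.88×6320 + 18.8×1880) / 8200 = 8.07 mM = 8070 μM.

8070 μM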